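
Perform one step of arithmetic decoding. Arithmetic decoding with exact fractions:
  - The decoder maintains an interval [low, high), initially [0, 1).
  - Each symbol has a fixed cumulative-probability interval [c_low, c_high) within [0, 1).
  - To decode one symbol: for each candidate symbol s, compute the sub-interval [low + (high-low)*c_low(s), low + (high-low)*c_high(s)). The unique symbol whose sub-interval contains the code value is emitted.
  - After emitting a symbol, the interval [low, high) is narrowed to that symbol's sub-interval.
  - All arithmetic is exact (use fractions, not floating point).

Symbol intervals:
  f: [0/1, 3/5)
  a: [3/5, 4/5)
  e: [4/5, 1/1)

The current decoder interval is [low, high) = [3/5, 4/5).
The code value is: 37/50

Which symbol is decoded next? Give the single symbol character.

Interval width = high − low = 4/5 − 3/5 = 1/5
Scaled code = (code − low) / width = (37/50 − 3/5) / 1/5 = 7/10
  f: [0/1, 3/5) 
  a: [3/5, 4/5) ← scaled code falls here ✓
  e: [4/5, 1/1) 

Answer: a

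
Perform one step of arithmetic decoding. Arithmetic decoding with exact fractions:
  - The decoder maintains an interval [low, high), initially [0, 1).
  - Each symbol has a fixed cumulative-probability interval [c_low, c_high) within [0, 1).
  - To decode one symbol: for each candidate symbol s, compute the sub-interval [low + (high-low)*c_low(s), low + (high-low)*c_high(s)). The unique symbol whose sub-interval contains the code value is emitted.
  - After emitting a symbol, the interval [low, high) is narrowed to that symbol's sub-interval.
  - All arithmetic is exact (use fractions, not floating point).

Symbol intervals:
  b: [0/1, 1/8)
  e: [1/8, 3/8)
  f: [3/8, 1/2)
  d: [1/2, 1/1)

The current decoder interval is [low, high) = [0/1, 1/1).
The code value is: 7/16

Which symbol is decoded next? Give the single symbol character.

Interval width = high − low = 1/1 − 0/1 = 1/1
Scaled code = (code − low) / width = (7/16 − 0/1) / 1/1 = 7/16
  b: [0/1, 1/8) 
  e: [1/8, 3/8) 
  f: [3/8, 1/2) ← scaled code falls here ✓
  d: [1/2, 1/1) 

Answer: f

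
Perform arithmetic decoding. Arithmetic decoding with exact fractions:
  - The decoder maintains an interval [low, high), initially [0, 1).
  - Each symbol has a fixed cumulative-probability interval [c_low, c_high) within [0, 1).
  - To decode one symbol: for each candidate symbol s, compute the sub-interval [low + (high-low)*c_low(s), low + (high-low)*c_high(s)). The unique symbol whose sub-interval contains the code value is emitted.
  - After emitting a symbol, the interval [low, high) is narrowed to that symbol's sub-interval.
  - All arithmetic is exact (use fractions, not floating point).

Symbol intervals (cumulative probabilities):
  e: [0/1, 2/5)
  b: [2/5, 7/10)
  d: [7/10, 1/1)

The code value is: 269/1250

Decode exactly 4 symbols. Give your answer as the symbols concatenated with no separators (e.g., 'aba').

Answer: ebbe

Derivation:
Step 1: interval [0/1, 1/1), width = 1/1 - 0/1 = 1/1
  'e': [0/1 + 1/1*0/1, 0/1 + 1/1*2/5) = [0/1, 2/5) <- contains code 269/1250
  'b': [0/1 + 1/1*2/5, 0/1 + 1/1*7/10) = [2/5, 7/10)
  'd': [0/1 + 1/1*7/10, 0/1 + 1/1*1/1) = [7/10, 1/1)
  emit 'e', narrow to [0/1, 2/5)
Step 2: interval [0/1, 2/5), width = 2/5 - 0/1 = 2/5
  'e': [0/1 + 2/5*0/1, 0/1 + 2/5*2/5) = [0/1, 4/25)
  'b': [0/1 + 2/5*2/5, 0/1 + 2/5*7/10) = [4/25, 7/25) <- contains code 269/1250
  'd': [0/1 + 2/5*7/10, 0/1 + 2/5*1/1) = [7/25, 2/5)
  emit 'b', narrow to [4/25, 7/25)
Step 3: interval [4/25, 7/25), width = 7/25 - 4/25 = 3/25
  'e': [4/25 + 3/25*0/1, 4/25 + 3/25*2/5) = [4/25, 26/125)
  'b': [4/25 + 3/25*2/5, 4/25 + 3/25*7/10) = [26/125, 61/250) <- contains code 269/1250
  'd': [4/25 + 3/25*7/10, 4/25 + 3/25*1/1) = [61/250, 7/25)
  emit 'b', narrow to [26/125, 61/250)
Step 4: interval [26/125, 61/250), width = 61/250 - 26/125 = 9/250
  'e': [26/125 + 9/250*0/1, 26/125 + 9/250*2/5) = [26/125, 139/625) <- contains code 269/1250
  'b': [26/125 + 9/250*2/5, 26/125 + 9/250*7/10) = [139/625, 583/2500)
  'd': [26/125 + 9/250*7/10, 26/125 + 9/250*1/1) = [583/2500, 61/250)
  emit 'e', narrow to [26/125, 139/625)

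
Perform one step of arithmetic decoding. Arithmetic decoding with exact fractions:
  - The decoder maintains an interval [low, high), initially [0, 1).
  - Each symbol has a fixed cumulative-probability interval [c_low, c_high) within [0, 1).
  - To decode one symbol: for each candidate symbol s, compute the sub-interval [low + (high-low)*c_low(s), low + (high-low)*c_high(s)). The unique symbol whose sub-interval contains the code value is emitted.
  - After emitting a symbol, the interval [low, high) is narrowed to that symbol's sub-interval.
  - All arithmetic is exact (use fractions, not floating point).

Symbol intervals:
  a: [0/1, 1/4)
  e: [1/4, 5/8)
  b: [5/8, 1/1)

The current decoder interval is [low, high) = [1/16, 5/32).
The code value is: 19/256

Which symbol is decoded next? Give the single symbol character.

Answer: a

Derivation:
Interval width = high − low = 5/32 − 1/16 = 3/32
Scaled code = (code − low) / width = (19/256 − 1/16) / 3/32 = 1/8
  a: [0/1, 1/4) ← scaled code falls here ✓
  e: [1/4, 5/8) 
  b: [5/8, 1/1) 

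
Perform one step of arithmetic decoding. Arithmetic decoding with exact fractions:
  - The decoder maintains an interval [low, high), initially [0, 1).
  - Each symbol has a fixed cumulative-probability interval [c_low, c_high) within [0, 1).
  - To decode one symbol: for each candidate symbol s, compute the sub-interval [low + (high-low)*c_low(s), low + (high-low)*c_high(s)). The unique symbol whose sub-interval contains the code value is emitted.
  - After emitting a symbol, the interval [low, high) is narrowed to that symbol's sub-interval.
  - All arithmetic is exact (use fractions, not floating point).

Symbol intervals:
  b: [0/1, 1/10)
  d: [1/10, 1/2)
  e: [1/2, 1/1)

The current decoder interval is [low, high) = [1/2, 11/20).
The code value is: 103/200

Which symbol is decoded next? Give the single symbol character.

Interval width = high − low = 11/20 − 1/2 = 1/20
Scaled code = (code − low) / width = (103/200 − 1/2) / 1/20 = 3/10
  b: [0/1, 1/10) 
  d: [1/10, 1/2) ← scaled code falls here ✓
  e: [1/2, 1/1) 

Answer: d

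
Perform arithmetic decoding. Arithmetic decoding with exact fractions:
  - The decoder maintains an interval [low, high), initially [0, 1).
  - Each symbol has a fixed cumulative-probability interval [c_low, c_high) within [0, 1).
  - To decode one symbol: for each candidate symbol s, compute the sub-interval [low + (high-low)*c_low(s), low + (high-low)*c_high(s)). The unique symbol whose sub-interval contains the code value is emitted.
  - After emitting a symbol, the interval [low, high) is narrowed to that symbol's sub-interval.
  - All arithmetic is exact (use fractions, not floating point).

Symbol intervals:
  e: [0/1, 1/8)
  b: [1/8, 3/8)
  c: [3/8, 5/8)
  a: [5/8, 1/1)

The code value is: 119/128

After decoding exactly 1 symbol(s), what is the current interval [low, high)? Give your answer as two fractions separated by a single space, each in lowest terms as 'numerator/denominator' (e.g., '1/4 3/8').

Answer: 5/8 1/1

Derivation:
Step 1: interval [0/1, 1/1), width = 1/1 - 0/1 = 1/1
  'e': [0/1 + 1/1*0/1, 0/1 + 1/1*1/8) = [0/1, 1/8)
  'b': [0/1 + 1/1*1/8, 0/1 + 1/1*3/8) = [1/8, 3/8)
  'c': [0/1 + 1/1*3/8, 0/1 + 1/1*5/8) = [3/8, 5/8)
  'a': [0/1 + 1/1*5/8, 0/1 + 1/1*1/1) = [5/8, 1/1) <- contains code 119/128
  emit 'a', narrow to [5/8, 1/1)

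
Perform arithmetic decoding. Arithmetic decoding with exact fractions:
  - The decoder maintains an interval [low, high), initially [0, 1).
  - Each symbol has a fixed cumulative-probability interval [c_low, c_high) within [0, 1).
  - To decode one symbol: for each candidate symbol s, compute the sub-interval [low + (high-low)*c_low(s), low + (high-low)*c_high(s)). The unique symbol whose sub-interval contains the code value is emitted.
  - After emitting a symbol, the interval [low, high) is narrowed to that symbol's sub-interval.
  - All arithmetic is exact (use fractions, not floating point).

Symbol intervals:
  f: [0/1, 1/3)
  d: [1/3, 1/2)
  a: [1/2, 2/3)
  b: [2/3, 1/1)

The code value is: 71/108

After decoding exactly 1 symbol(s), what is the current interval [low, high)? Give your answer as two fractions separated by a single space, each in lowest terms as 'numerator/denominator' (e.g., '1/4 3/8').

Step 1: interval [0/1, 1/1), width = 1/1 - 0/1 = 1/1
  'f': [0/1 + 1/1*0/1, 0/1 + 1/1*1/3) = [0/1, 1/3)
  'd': [0/1 + 1/1*1/3, 0/1 + 1/1*1/2) = [1/3, 1/2)
  'a': [0/1 + 1/1*1/2, 0/1 + 1/1*2/3) = [1/2, 2/3) <- contains code 71/108
  'b': [0/1 + 1/1*2/3, 0/1 + 1/1*1/1) = [2/3, 1/1)
  emit 'a', narrow to [1/2, 2/3)

Answer: 1/2 2/3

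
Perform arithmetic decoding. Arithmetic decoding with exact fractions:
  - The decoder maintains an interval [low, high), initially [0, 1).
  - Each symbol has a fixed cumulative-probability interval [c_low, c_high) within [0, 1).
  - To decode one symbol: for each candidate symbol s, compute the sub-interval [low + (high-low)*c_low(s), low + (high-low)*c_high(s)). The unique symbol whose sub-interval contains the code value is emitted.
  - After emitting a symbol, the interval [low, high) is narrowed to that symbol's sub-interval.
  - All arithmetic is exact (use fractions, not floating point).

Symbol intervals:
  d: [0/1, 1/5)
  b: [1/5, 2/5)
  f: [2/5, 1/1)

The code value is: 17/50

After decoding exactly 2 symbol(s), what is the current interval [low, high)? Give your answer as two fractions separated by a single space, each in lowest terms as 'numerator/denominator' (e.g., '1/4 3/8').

Answer: 7/25 2/5

Derivation:
Step 1: interval [0/1, 1/1), width = 1/1 - 0/1 = 1/1
  'd': [0/1 + 1/1*0/1, 0/1 + 1/1*1/5) = [0/1, 1/5)
  'b': [0/1 + 1/1*1/5, 0/1 + 1/1*2/5) = [1/5, 2/5) <- contains code 17/50
  'f': [0/1 + 1/1*2/5, 0/1 + 1/1*1/1) = [2/5, 1/1)
  emit 'b', narrow to [1/5, 2/5)
Step 2: interval [1/5, 2/5), width = 2/5 - 1/5 = 1/5
  'd': [1/5 + 1/5*0/1, 1/5 + 1/5*1/5) = [1/5, 6/25)
  'b': [1/5 + 1/5*1/5, 1/5 + 1/5*2/5) = [6/25, 7/25)
  'f': [1/5 + 1/5*2/5, 1/5 + 1/5*1/1) = [7/25, 2/5) <- contains code 17/50
  emit 'f', narrow to [7/25, 2/5)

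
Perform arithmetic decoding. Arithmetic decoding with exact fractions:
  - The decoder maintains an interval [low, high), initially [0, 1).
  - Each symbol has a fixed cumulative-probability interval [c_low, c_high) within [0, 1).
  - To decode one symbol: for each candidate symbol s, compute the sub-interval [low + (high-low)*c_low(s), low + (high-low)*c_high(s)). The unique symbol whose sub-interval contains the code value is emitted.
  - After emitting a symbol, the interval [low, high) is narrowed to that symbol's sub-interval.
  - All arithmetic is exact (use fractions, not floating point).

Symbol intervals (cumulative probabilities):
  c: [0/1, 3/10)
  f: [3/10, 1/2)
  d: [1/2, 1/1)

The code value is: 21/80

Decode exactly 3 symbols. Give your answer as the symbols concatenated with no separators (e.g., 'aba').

Answer: cdd

Derivation:
Step 1: interval [0/1, 1/1), width = 1/1 - 0/1 = 1/1
  'c': [0/1 + 1/1*0/1, 0/1 + 1/1*3/10) = [0/1, 3/10) <- contains code 21/80
  'f': [0/1 + 1/1*3/10, 0/1 + 1/1*1/2) = [3/10, 1/2)
  'd': [0/1 + 1/1*1/2, 0/1 + 1/1*1/1) = [1/2, 1/1)
  emit 'c', narrow to [0/1, 3/10)
Step 2: interval [0/1, 3/10), width = 3/10 - 0/1 = 3/10
  'c': [0/1 + 3/10*0/1, 0/1 + 3/10*3/10) = [0/1, 9/100)
  'f': [0/1 + 3/10*3/10, 0/1 + 3/10*1/2) = [9/100, 3/20)
  'd': [0/1 + 3/10*1/2, 0/1 + 3/10*1/1) = [3/20, 3/10) <- contains code 21/80
  emit 'd', narrow to [3/20, 3/10)
Step 3: interval [3/20, 3/10), width = 3/10 - 3/20 = 3/20
  'c': [3/20 + 3/20*0/1, 3/20 + 3/20*3/10) = [3/20, 39/200)
  'f': [3/20 + 3/20*3/10, 3/20 + 3/20*1/2) = [39/200, 9/40)
  'd': [3/20 + 3/20*1/2, 3/20 + 3/20*1/1) = [9/40, 3/10) <- contains code 21/80
  emit 'd', narrow to [9/40, 3/10)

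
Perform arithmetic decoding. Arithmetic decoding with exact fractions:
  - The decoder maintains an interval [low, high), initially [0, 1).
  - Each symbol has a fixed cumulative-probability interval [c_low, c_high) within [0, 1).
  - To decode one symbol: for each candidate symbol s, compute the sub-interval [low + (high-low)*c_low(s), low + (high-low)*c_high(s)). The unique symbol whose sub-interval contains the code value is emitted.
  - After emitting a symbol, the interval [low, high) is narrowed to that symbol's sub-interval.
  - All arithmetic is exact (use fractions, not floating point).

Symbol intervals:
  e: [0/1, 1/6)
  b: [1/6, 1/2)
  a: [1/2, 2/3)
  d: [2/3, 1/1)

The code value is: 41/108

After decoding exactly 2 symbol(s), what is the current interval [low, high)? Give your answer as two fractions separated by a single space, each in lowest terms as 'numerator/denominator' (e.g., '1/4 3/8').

Answer: 1/3 7/18

Derivation:
Step 1: interval [0/1, 1/1), width = 1/1 - 0/1 = 1/1
  'e': [0/1 + 1/1*0/1, 0/1 + 1/1*1/6) = [0/1, 1/6)
  'b': [0/1 + 1/1*1/6, 0/1 + 1/1*1/2) = [1/6, 1/2) <- contains code 41/108
  'a': [0/1 + 1/1*1/2, 0/1 + 1/1*2/3) = [1/2, 2/3)
  'd': [0/1 + 1/1*2/3, 0/1 + 1/1*1/1) = [2/3, 1/1)
  emit 'b', narrow to [1/6, 1/2)
Step 2: interval [1/6, 1/2), width = 1/2 - 1/6 = 1/3
  'e': [1/6 + 1/3*0/1, 1/6 + 1/3*1/6) = [1/6, 2/9)
  'b': [1/6 + 1/3*1/6, 1/6 + 1/3*1/2) = [2/9, 1/3)
  'a': [1/6 + 1/3*1/2, 1/6 + 1/3*2/3) = [1/3, 7/18) <- contains code 41/108
  'd': [1/6 + 1/3*2/3, 1/6 + 1/3*1/1) = [7/18, 1/2)
  emit 'a', narrow to [1/3, 7/18)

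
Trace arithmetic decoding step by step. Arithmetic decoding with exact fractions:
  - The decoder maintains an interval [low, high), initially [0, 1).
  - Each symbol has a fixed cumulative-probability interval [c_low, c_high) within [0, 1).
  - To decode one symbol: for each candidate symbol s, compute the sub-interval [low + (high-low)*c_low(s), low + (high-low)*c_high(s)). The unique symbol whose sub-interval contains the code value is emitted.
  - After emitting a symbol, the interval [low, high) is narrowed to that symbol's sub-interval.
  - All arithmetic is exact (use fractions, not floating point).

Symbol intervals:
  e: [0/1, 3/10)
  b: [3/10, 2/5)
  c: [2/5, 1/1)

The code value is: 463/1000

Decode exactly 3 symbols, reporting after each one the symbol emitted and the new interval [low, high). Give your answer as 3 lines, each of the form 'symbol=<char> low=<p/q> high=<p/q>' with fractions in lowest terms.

Answer: symbol=c low=2/5 high=1/1
symbol=e low=2/5 high=29/50
symbol=b low=227/500 high=59/125

Derivation:
Step 1: interval [0/1, 1/1), width = 1/1 - 0/1 = 1/1
  'e': [0/1 + 1/1*0/1, 0/1 + 1/1*3/10) = [0/1, 3/10)
  'b': [0/1 + 1/1*3/10, 0/1 + 1/1*2/5) = [3/10, 2/5)
  'c': [0/1 + 1/1*2/5, 0/1 + 1/1*1/1) = [2/5, 1/1) <- contains code 463/1000
  emit 'c', narrow to [2/5, 1/1)
Step 2: interval [2/5, 1/1), width = 1/1 - 2/5 = 3/5
  'e': [2/5 + 3/5*0/1, 2/5 + 3/5*3/10) = [2/5, 29/50) <- contains code 463/1000
  'b': [2/5 + 3/5*3/10, 2/5 + 3/5*2/5) = [29/50, 16/25)
  'c': [2/5 + 3/5*2/5, 2/5 + 3/5*1/1) = [16/25, 1/1)
  emit 'e', narrow to [2/5, 29/50)
Step 3: interval [2/5, 29/50), width = 29/50 - 2/5 = 9/50
  'e': [2/5 + 9/50*0/1, 2/5 + 9/50*3/10) = [2/5, 227/500)
  'b': [2/5 + 9/50*3/10, 2/5 + 9/50*2/5) = [227/500, 59/125) <- contains code 463/1000
  'c': [2/5 + 9/50*2/5, 2/5 + 9/50*1/1) = [59/125, 29/50)
  emit 'b', narrow to [227/500, 59/125)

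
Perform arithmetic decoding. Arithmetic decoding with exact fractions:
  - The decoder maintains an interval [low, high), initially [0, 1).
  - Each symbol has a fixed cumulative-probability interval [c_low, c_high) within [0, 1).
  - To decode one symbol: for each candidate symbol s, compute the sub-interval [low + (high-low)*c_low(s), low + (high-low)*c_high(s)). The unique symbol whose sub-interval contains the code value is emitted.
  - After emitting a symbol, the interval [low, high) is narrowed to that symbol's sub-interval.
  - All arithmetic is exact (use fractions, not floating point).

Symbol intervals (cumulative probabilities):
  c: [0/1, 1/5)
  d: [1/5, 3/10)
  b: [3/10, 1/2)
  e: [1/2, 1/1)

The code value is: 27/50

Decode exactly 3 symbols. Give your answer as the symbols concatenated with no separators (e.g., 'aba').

Step 1: interval [0/1, 1/1), width = 1/1 - 0/1 = 1/1
  'c': [0/1 + 1/1*0/1, 0/1 + 1/1*1/5) = [0/1, 1/5)
  'd': [0/1 + 1/1*1/5, 0/1 + 1/1*3/10) = [1/5, 3/10)
  'b': [0/1 + 1/1*3/10, 0/1 + 1/1*1/2) = [3/10, 1/2)
  'e': [0/1 + 1/1*1/2, 0/1 + 1/1*1/1) = [1/2, 1/1) <- contains code 27/50
  emit 'e', narrow to [1/2, 1/1)
Step 2: interval [1/2, 1/1), width = 1/1 - 1/2 = 1/2
  'c': [1/2 + 1/2*0/1, 1/2 + 1/2*1/5) = [1/2, 3/5) <- contains code 27/50
  'd': [1/2 + 1/2*1/5, 1/2 + 1/2*3/10) = [3/5, 13/20)
  'b': [1/2 + 1/2*3/10, 1/2 + 1/2*1/2) = [13/20, 3/4)
  'e': [1/2 + 1/2*1/2, 1/2 + 1/2*1/1) = [3/4, 1/1)
  emit 'c', narrow to [1/2, 3/5)
Step 3: interval [1/2, 3/5), width = 3/5 - 1/2 = 1/10
  'c': [1/2 + 1/10*0/1, 1/2 + 1/10*1/5) = [1/2, 13/25)
  'd': [1/2 + 1/10*1/5, 1/2 + 1/10*3/10) = [13/25, 53/100)
  'b': [1/2 + 1/10*3/10, 1/2 + 1/10*1/2) = [53/100, 11/20) <- contains code 27/50
  'e': [1/2 + 1/10*1/2, 1/2 + 1/10*1/1) = [11/20, 3/5)
  emit 'b', narrow to [53/100, 11/20)

Answer: ecb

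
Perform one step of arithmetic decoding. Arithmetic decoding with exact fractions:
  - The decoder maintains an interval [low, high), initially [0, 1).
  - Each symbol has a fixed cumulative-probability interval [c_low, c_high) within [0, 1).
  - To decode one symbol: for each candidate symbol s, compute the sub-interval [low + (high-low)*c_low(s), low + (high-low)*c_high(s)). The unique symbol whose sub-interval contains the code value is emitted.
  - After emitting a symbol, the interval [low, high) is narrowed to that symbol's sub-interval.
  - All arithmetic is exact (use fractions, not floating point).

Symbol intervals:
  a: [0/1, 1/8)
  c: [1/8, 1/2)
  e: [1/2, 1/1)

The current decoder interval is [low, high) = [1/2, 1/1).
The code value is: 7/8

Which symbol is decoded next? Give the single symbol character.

Answer: e

Derivation:
Interval width = high − low = 1/1 − 1/2 = 1/2
Scaled code = (code − low) / width = (7/8 − 1/2) / 1/2 = 3/4
  a: [0/1, 1/8) 
  c: [1/8, 1/2) 
  e: [1/2, 1/1) ← scaled code falls here ✓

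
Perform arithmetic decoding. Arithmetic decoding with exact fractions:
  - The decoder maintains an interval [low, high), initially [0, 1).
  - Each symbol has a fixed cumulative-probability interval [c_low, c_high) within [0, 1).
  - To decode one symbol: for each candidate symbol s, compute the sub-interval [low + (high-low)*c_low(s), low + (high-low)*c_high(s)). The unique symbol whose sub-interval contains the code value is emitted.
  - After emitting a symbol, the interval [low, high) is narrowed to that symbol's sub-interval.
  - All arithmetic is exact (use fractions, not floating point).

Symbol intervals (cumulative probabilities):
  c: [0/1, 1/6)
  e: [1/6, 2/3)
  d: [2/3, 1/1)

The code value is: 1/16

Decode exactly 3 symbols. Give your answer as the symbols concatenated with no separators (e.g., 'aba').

Step 1: interval [0/1, 1/1), width = 1/1 - 0/1 = 1/1
  'c': [0/1 + 1/1*0/1, 0/1 + 1/1*1/6) = [0/1, 1/6) <- contains code 1/16
  'e': [0/1 + 1/1*1/6, 0/1 + 1/1*2/3) = [1/6, 2/3)
  'd': [0/1 + 1/1*2/3, 0/1 + 1/1*1/1) = [2/3, 1/1)
  emit 'c', narrow to [0/1, 1/6)
Step 2: interval [0/1, 1/6), width = 1/6 - 0/1 = 1/6
  'c': [0/1 + 1/6*0/1, 0/1 + 1/6*1/6) = [0/1, 1/36)
  'e': [0/1 + 1/6*1/6, 0/1 + 1/6*2/3) = [1/36, 1/9) <- contains code 1/16
  'd': [0/1 + 1/6*2/3, 0/1 + 1/6*1/1) = [1/9, 1/6)
  emit 'e', narrow to [1/36, 1/9)
Step 3: interval [1/36, 1/9), width = 1/9 - 1/36 = 1/12
  'c': [1/36 + 1/12*0/1, 1/36 + 1/12*1/6) = [1/36, 1/24)
  'e': [1/36 + 1/12*1/6, 1/36 + 1/12*2/3) = [1/24, 1/12) <- contains code 1/16
  'd': [1/36 + 1/12*2/3, 1/36 + 1/12*1/1) = [1/12, 1/9)
  emit 'e', narrow to [1/24, 1/12)

Answer: cee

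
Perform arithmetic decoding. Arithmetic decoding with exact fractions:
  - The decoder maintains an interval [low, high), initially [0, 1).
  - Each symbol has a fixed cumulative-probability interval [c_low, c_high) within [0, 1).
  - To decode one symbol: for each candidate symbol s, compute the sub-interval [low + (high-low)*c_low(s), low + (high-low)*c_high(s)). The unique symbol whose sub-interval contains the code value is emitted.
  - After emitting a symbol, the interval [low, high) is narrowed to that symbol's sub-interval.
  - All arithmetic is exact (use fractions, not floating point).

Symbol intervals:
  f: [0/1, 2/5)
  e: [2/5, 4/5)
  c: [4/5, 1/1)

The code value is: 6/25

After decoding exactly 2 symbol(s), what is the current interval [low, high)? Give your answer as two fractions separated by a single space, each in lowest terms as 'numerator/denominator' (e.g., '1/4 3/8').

Answer: 4/25 8/25

Derivation:
Step 1: interval [0/1, 1/1), width = 1/1 - 0/1 = 1/1
  'f': [0/1 + 1/1*0/1, 0/1 + 1/1*2/5) = [0/1, 2/5) <- contains code 6/25
  'e': [0/1 + 1/1*2/5, 0/1 + 1/1*4/5) = [2/5, 4/5)
  'c': [0/1 + 1/1*4/5, 0/1 + 1/1*1/1) = [4/5, 1/1)
  emit 'f', narrow to [0/1, 2/5)
Step 2: interval [0/1, 2/5), width = 2/5 - 0/1 = 2/5
  'f': [0/1 + 2/5*0/1, 0/1 + 2/5*2/5) = [0/1, 4/25)
  'e': [0/1 + 2/5*2/5, 0/1 + 2/5*4/5) = [4/25, 8/25) <- contains code 6/25
  'c': [0/1 + 2/5*4/5, 0/1 + 2/5*1/1) = [8/25, 2/5)
  emit 'e', narrow to [4/25, 8/25)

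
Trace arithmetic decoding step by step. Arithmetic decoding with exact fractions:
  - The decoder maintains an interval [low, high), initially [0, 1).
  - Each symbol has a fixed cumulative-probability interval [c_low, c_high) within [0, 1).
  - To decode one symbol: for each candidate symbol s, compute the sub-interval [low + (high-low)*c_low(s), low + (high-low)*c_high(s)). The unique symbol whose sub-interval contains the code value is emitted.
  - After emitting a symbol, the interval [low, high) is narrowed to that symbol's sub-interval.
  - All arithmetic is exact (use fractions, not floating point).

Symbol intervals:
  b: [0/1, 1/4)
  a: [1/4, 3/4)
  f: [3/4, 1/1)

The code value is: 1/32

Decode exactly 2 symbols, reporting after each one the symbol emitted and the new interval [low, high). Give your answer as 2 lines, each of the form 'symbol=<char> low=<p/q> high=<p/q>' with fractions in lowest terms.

Step 1: interval [0/1, 1/1), width = 1/1 - 0/1 = 1/1
  'b': [0/1 + 1/1*0/1, 0/1 + 1/1*1/4) = [0/1, 1/4) <- contains code 1/32
  'a': [0/1 + 1/1*1/4, 0/1 + 1/1*3/4) = [1/4, 3/4)
  'f': [0/1 + 1/1*3/4, 0/1 + 1/1*1/1) = [3/4, 1/1)
  emit 'b', narrow to [0/1, 1/4)
Step 2: interval [0/1, 1/4), width = 1/4 - 0/1 = 1/4
  'b': [0/1 + 1/4*0/1, 0/1 + 1/4*1/4) = [0/1, 1/16) <- contains code 1/32
  'a': [0/1 + 1/4*1/4, 0/1 + 1/4*3/4) = [1/16, 3/16)
  'f': [0/1 + 1/4*3/4, 0/1 + 1/4*1/1) = [3/16, 1/4)
  emit 'b', narrow to [0/1, 1/16)

Answer: symbol=b low=0/1 high=1/4
symbol=b low=0/1 high=1/16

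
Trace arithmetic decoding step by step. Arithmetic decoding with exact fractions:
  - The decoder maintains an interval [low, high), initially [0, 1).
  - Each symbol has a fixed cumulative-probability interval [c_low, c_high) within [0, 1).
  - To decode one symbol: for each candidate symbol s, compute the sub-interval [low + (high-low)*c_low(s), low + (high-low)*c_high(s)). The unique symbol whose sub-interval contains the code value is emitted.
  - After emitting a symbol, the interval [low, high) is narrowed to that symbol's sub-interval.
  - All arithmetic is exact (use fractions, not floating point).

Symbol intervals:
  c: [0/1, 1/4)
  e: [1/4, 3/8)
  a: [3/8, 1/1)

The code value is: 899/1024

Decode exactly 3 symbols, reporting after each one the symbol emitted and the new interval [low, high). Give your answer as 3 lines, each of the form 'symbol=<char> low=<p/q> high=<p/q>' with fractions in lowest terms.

Step 1: interval [0/1, 1/1), width = 1/1 - 0/1 = 1/1
  'c': [0/1 + 1/1*0/1, 0/1 + 1/1*1/4) = [0/1, 1/4)
  'e': [0/1 + 1/1*1/4, 0/1 + 1/1*3/8) = [1/4, 3/8)
  'a': [0/1 + 1/1*3/8, 0/1 + 1/1*1/1) = [3/8, 1/1) <- contains code 899/1024
  emit 'a', narrow to [3/8, 1/1)
Step 2: interval [3/8, 1/1), width = 1/1 - 3/8 = 5/8
  'c': [3/8 + 5/8*0/1, 3/8 + 5/8*1/4) = [3/8, 17/32)
  'e': [3/8 + 5/8*1/4, 3/8 + 5/8*3/8) = [17/32, 39/64)
  'a': [3/8 + 5/8*3/8, 3/8 + 5/8*1/1) = [39/64, 1/1) <- contains code 899/1024
  emit 'a', narrow to [39/64, 1/1)
Step 3: interval [39/64, 1/1), width = 1/1 - 39/64 = 25/64
  'c': [39/64 + 25/64*0/1, 39/64 + 25/64*1/4) = [39/64, 181/256)
  'e': [39/64 + 25/64*1/4, 39/64 + 25/64*3/8) = [181/256, 387/512)
  'a': [39/64 + 25/64*3/8, 39/64 + 25/64*1/1) = [387/512, 1/1) <- contains code 899/1024
  emit 'a', narrow to [387/512, 1/1)

Answer: symbol=a low=3/8 high=1/1
symbol=a low=39/64 high=1/1
symbol=a low=387/512 high=1/1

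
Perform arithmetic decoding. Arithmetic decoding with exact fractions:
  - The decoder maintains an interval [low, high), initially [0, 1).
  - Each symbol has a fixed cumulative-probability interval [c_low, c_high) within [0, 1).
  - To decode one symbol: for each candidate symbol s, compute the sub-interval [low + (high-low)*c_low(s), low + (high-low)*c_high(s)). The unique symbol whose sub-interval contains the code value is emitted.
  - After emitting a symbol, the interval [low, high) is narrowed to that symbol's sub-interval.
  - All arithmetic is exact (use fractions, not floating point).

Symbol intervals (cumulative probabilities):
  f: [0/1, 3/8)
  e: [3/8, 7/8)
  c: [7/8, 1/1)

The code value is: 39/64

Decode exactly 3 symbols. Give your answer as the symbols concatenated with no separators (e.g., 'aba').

Answer: eef

Derivation:
Step 1: interval [0/1, 1/1), width = 1/1 - 0/1 = 1/1
  'f': [0/1 + 1/1*0/1, 0/1 + 1/1*3/8) = [0/1, 3/8)
  'e': [0/1 + 1/1*3/8, 0/1 + 1/1*7/8) = [3/8, 7/8) <- contains code 39/64
  'c': [0/1 + 1/1*7/8, 0/1 + 1/1*1/1) = [7/8, 1/1)
  emit 'e', narrow to [3/8, 7/8)
Step 2: interval [3/8, 7/8), width = 7/8 - 3/8 = 1/2
  'f': [3/8 + 1/2*0/1, 3/8 + 1/2*3/8) = [3/8, 9/16)
  'e': [3/8 + 1/2*3/8, 3/8 + 1/2*7/8) = [9/16, 13/16) <- contains code 39/64
  'c': [3/8 + 1/2*7/8, 3/8 + 1/2*1/1) = [13/16, 7/8)
  emit 'e', narrow to [9/16, 13/16)
Step 3: interval [9/16, 13/16), width = 13/16 - 9/16 = 1/4
  'f': [9/16 + 1/4*0/1, 9/16 + 1/4*3/8) = [9/16, 21/32) <- contains code 39/64
  'e': [9/16 + 1/4*3/8, 9/16 + 1/4*7/8) = [21/32, 25/32)
  'c': [9/16 + 1/4*7/8, 9/16 + 1/4*1/1) = [25/32, 13/16)
  emit 'f', narrow to [9/16, 21/32)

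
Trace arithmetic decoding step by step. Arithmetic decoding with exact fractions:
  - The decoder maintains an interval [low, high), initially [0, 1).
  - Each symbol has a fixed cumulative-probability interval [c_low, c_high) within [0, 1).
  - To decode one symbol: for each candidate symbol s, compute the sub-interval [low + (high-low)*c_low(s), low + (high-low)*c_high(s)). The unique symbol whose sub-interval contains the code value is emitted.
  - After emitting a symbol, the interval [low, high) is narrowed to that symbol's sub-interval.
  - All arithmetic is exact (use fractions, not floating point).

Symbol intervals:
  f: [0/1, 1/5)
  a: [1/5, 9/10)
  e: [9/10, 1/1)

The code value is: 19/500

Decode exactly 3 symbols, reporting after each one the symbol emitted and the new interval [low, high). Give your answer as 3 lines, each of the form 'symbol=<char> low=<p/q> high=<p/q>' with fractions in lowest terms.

Answer: symbol=f low=0/1 high=1/5
symbol=f low=0/1 high=1/25
symbol=e low=9/250 high=1/25

Derivation:
Step 1: interval [0/1, 1/1), width = 1/1 - 0/1 = 1/1
  'f': [0/1 + 1/1*0/1, 0/1 + 1/1*1/5) = [0/1, 1/5) <- contains code 19/500
  'a': [0/1 + 1/1*1/5, 0/1 + 1/1*9/10) = [1/5, 9/10)
  'e': [0/1 + 1/1*9/10, 0/1 + 1/1*1/1) = [9/10, 1/1)
  emit 'f', narrow to [0/1, 1/5)
Step 2: interval [0/1, 1/5), width = 1/5 - 0/1 = 1/5
  'f': [0/1 + 1/5*0/1, 0/1 + 1/5*1/5) = [0/1, 1/25) <- contains code 19/500
  'a': [0/1 + 1/5*1/5, 0/1 + 1/5*9/10) = [1/25, 9/50)
  'e': [0/1 + 1/5*9/10, 0/1 + 1/5*1/1) = [9/50, 1/5)
  emit 'f', narrow to [0/1, 1/25)
Step 3: interval [0/1, 1/25), width = 1/25 - 0/1 = 1/25
  'f': [0/1 + 1/25*0/1, 0/1 + 1/25*1/5) = [0/1, 1/125)
  'a': [0/1 + 1/25*1/5, 0/1 + 1/25*9/10) = [1/125, 9/250)
  'e': [0/1 + 1/25*9/10, 0/1 + 1/25*1/1) = [9/250, 1/25) <- contains code 19/500
  emit 'e', narrow to [9/250, 1/25)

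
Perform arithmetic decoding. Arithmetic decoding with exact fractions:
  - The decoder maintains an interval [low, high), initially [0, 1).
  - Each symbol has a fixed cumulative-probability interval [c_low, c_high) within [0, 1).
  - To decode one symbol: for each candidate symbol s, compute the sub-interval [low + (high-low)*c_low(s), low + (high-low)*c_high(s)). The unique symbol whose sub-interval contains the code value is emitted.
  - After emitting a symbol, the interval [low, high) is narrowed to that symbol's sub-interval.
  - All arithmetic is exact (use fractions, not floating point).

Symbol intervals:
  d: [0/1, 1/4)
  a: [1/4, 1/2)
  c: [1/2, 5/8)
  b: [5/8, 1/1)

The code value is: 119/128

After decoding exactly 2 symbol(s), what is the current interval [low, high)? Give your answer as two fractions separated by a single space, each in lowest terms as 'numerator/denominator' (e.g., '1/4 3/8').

Step 1: interval [0/1, 1/1), width = 1/1 - 0/1 = 1/1
  'd': [0/1 + 1/1*0/1, 0/1 + 1/1*1/4) = [0/1, 1/4)
  'a': [0/1 + 1/1*1/4, 0/1 + 1/1*1/2) = [1/4, 1/2)
  'c': [0/1 + 1/1*1/2, 0/1 + 1/1*5/8) = [1/2, 5/8)
  'b': [0/1 + 1/1*5/8, 0/1 + 1/1*1/1) = [5/8, 1/1) <- contains code 119/128
  emit 'b', narrow to [5/8, 1/1)
Step 2: interval [5/8, 1/1), width = 1/1 - 5/8 = 3/8
  'd': [5/8 + 3/8*0/1, 5/8 + 3/8*1/4) = [5/8, 23/32)
  'a': [5/8 + 3/8*1/4, 5/8 + 3/8*1/2) = [23/32, 13/16)
  'c': [5/8 + 3/8*1/2, 5/8 + 3/8*5/8) = [13/16, 55/64)
  'b': [5/8 + 3/8*5/8, 5/8 + 3/8*1/1) = [55/64, 1/1) <- contains code 119/128
  emit 'b', narrow to [55/64, 1/1)

Answer: 55/64 1/1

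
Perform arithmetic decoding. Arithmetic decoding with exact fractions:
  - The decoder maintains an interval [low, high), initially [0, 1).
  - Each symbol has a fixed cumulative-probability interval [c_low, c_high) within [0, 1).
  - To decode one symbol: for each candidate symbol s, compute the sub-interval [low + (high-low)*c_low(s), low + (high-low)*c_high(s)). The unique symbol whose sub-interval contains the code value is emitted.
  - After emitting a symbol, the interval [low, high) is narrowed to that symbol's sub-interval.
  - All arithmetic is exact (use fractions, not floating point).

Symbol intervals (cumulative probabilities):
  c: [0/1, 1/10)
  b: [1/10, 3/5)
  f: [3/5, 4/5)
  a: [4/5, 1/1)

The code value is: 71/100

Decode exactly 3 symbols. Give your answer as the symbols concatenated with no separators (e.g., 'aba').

Step 1: interval [0/1, 1/1), width = 1/1 - 0/1 = 1/1
  'c': [0/1 + 1/1*0/1, 0/1 + 1/1*1/10) = [0/1, 1/10)
  'b': [0/1 + 1/1*1/10, 0/1 + 1/1*3/5) = [1/10, 3/5)
  'f': [0/1 + 1/1*3/5, 0/1 + 1/1*4/5) = [3/5, 4/5) <- contains code 71/100
  'a': [0/1 + 1/1*4/5, 0/1 + 1/1*1/1) = [4/5, 1/1)
  emit 'f', narrow to [3/5, 4/5)
Step 2: interval [3/5, 4/5), width = 4/5 - 3/5 = 1/5
  'c': [3/5 + 1/5*0/1, 3/5 + 1/5*1/10) = [3/5, 31/50)
  'b': [3/5 + 1/5*1/10, 3/5 + 1/5*3/5) = [31/50, 18/25) <- contains code 71/100
  'f': [3/5 + 1/5*3/5, 3/5 + 1/5*4/5) = [18/25, 19/25)
  'a': [3/5 + 1/5*4/5, 3/5 + 1/5*1/1) = [19/25, 4/5)
  emit 'b', narrow to [31/50, 18/25)
Step 3: interval [31/50, 18/25), width = 18/25 - 31/50 = 1/10
  'c': [31/50 + 1/10*0/1, 31/50 + 1/10*1/10) = [31/50, 63/100)
  'b': [31/50 + 1/10*1/10, 31/50 + 1/10*3/5) = [63/100, 17/25)
  'f': [31/50 + 1/10*3/5, 31/50 + 1/10*4/5) = [17/25, 7/10)
  'a': [31/50 + 1/10*4/5, 31/50 + 1/10*1/1) = [7/10, 18/25) <- contains code 71/100
  emit 'a', narrow to [7/10, 18/25)

Answer: fba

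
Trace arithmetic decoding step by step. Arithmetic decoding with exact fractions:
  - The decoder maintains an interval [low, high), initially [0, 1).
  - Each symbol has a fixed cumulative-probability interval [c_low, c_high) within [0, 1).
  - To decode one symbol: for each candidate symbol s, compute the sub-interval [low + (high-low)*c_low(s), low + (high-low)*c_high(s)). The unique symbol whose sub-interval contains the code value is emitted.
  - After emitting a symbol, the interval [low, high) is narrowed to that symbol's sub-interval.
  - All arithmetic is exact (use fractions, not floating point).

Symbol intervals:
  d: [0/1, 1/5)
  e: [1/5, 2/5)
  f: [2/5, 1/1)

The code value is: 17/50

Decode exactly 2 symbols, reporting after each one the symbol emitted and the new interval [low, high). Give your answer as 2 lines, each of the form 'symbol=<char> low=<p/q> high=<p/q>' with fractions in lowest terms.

Answer: symbol=e low=1/5 high=2/5
symbol=f low=7/25 high=2/5

Derivation:
Step 1: interval [0/1, 1/1), width = 1/1 - 0/1 = 1/1
  'd': [0/1 + 1/1*0/1, 0/1 + 1/1*1/5) = [0/1, 1/5)
  'e': [0/1 + 1/1*1/5, 0/1 + 1/1*2/5) = [1/5, 2/5) <- contains code 17/50
  'f': [0/1 + 1/1*2/5, 0/1 + 1/1*1/1) = [2/5, 1/1)
  emit 'e', narrow to [1/5, 2/5)
Step 2: interval [1/5, 2/5), width = 2/5 - 1/5 = 1/5
  'd': [1/5 + 1/5*0/1, 1/5 + 1/5*1/5) = [1/5, 6/25)
  'e': [1/5 + 1/5*1/5, 1/5 + 1/5*2/5) = [6/25, 7/25)
  'f': [1/5 + 1/5*2/5, 1/5 + 1/5*1/1) = [7/25, 2/5) <- contains code 17/50
  emit 'f', narrow to [7/25, 2/5)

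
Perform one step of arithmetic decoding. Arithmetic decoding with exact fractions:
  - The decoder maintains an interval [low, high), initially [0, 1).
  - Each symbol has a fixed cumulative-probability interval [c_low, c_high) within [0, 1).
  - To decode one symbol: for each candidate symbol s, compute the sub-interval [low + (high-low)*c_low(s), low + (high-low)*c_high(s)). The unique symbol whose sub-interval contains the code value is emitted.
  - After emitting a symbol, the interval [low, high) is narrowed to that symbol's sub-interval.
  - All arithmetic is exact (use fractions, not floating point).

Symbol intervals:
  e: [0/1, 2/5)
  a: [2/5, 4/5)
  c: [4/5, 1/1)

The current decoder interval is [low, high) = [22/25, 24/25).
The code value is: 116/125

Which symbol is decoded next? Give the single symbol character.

Answer: a

Derivation:
Interval width = high − low = 24/25 − 22/25 = 2/25
Scaled code = (code − low) / width = (116/125 − 22/25) / 2/25 = 3/5
  e: [0/1, 2/5) 
  a: [2/5, 4/5) ← scaled code falls here ✓
  c: [4/5, 1/1) 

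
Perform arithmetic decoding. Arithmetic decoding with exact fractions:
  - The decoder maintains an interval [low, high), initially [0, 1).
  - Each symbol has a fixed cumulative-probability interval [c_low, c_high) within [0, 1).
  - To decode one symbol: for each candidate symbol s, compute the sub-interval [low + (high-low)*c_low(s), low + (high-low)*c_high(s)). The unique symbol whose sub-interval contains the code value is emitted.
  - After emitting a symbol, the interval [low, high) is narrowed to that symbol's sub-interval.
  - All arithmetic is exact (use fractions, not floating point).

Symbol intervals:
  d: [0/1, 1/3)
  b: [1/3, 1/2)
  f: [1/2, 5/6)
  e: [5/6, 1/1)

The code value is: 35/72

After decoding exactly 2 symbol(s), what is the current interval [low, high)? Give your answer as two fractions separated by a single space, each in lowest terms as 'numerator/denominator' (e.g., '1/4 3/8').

Answer: 17/36 1/2

Derivation:
Step 1: interval [0/1, 1/1), width = 1/1 - 0/1 = 1/1
  'd': [0/1 + 1/1*0/1, 0/1 + 1/1*1/3) = [0/1, 1/3)
  'b': [0/1 + 1/1*1/3, 0/1 + 1/1*1/2) = [1/3, 1/2) <- contains code 35/72
  'f': [0/1 + 1/1*1/2, 0/1 + 1/1*5/6) = [1/2, 5/6)
  'e': [0/1 + 1/1*5/6, 0/1 + 1/1*1/1) = [5/6, 1/1)
  emit 'b', narrow to [1/3, 1/2)
Step 2: interval [1/3, 1/2), width = 1/2 - 1/3 = 1/6
  'd': [1/3 + 1/6*0/1, 1/3 + 1/6*1/3) = [1/3, 7/18)
  'b': [1/3 + 1/6*1/3, 1/3 + 1/6*1/2) = [7/18, 5/12)
  'f': [1/3 + 1/6*1/2, 1/3 + 1/6*5/6) = [5/12, 17/36)
  'e': [1/3 + 1/6*5/6, 1/3 + 1/6*1/1) = [17/36, 1/2) <- contains code 35/72
  emit 'e', narrow to [17/36, 1/2)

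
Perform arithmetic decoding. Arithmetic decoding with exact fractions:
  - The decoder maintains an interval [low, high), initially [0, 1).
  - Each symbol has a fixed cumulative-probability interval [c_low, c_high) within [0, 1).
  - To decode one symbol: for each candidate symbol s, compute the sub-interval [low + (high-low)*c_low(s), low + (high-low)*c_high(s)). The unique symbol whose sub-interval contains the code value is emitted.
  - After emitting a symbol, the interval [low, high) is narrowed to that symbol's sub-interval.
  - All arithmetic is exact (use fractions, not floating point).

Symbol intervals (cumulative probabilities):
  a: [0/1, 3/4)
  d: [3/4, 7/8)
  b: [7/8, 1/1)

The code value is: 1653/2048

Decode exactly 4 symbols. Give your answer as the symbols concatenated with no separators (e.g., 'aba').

Answer: daad

Derivation:
Step 1: interval [0/1, 1/1), width = 1/1 - 0/1 = 1/1
  'a': [0/1 + 1/1*0/1, 0/1 + 1/1*3/4) = [0/1, 3/4)
  'd': [0/1 + 1/1*3/4, 0/1 + 1/1*7/8) = [3/4, 7/8) <- contains code 1653/2048
  'b': [0/1 + 1/1*7/8, 0/1 + 1/1*1/1) = [7/8, 1/1)
  emit 'd', narrow to [3/4, 7/8)
Step 2: interval [3/4, 7/8), width = 7/8 - 3/4 = 1/8
  'a': [3/4 + 1/8*0/1, 3/4 + 1/8*3/4) = [3/4, 27/32) <- contains code 1653/2048
  'd': [3/4 + 1/8*3/4, 3/4 + 1/8*7/8) = [27/32, 55/64)
  'b': [3/4 + 1/8*7/8, 3/4 + 1/8*1/1) = [55/64, 7/8)
  emit 'a', narrow to [3/4, 27/32)
Step 3: interval [3/4, 27/32), width = 27/32 - 3/4 = 3/32
  'a': [3/4 + 3/32*0/1, 3/4 + 3/32*3/4) = [3/4, 105/128) <- contains code 1653/2048
  'd': [3/4 + 3/32*3/4, 3/4 + 3/32*7/8) = [105/128, 213/256)
  'b': [3/4 + 3/32*7/8, 3/4 + 3/32*1/1) = [213/256, 27/32)
  emit 'a', narrow to [3/4, 105/128)
Step 4: interval [3/4, 105/128), width = 105/128 - 3/4 = 9/128
  'a': [3/4 + 9/128*0/1, 3/4 + 9/128*3/4) = [3/4, 411/512)
  'd': [3/4 + 9/128*3/4, 3/4 + 9/128*7/8) = [411/512, 831/1024) <- contains code 1653/2048
  'b': [3/4 + 9/128*7/8, 3/4 + 9/128*1/1) = [831/1024, 105/128)
  emit 'd', narrow to [411/512, 831/1024)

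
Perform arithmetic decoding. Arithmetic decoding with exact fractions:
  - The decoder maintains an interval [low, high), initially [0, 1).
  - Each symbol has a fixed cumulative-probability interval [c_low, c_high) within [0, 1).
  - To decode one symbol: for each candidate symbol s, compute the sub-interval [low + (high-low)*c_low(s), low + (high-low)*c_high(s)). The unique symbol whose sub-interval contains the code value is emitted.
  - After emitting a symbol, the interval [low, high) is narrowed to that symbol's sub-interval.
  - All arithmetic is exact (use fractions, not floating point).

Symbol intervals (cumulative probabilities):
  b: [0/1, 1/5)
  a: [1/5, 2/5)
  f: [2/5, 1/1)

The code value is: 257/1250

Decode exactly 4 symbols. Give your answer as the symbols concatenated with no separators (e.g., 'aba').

Answer: abbf

Derivation:
Step 1: interval [0/1, 1/1), width = 1/1 - 0/1 = 1/1
  'b': [0/1 + 1/1*0/1, 0/1 + 1/1*1/5) = [0/1, 1/5)
  'a': [0/1 + 1/1*1/5, 0/1 + 1/1*2/5) = [1/5, 2/5) <- contains code 257/1250
  'f': [0/1 + 1/1*2/5, 0/1 + 1/1*1/1) = [2/5, 1/1)
  emit 'a', narrow to [1/5, 2/5)
Step 2: interval [1/5, 2/5), width = 2/5 - 1/5 = 1/5
  'b': [1/5 + 1/5*0/1, 1/5 + 1/5*1/5) = [1/5, 6/25) <- contains code 257/1250
  'a': [1/5 + 1/5*1/5, 1/5 + 1/5*2/5) = [6/25, 7/25)
  'f': [1/5 + 1/5*2/5, 1/5 + 1/5*1/1) = [7/25, 2/5)
  emit 'b', narrow to [1/5, 6/25)
Step 3: interval [1/5, 6/25), width = 6/25 - 1/5 = 1/25
  'b': [1/5 + 1/25*0/1, 1/5 + 1/25*1/5) = [1/5, 26/125) <- contains code 257/1250
  'a': [1/5 + 1/25*1/5, 1/5 + 1/25*2/5) = [26/125, 27/125)
  'f': [1/5 + 1/25*2/5, 1/5 + 1/25*1/1) = [27/125, 6/25)
  emit 'b', narrow to [1/5, 26/125)
Step 4: interval [1/5, 26/125), width = 26/125 - 1/5 = 1/125
  'b': [1/5 + 1/125*0/1, 1/5 + 1/125*1/5) = [1/5, 126/625)
  'a': [1/5 + 1/125*1/5, 1/5 + 1/125*2/5) = [126/625, 127/625)
  'f': [1/5 + 1/125*2/5, 1/5 + 1/125*1/1) = [127/625, 26/125) <- contains code 257/1250
  emit 'f', narrow to [127/625, 26/125)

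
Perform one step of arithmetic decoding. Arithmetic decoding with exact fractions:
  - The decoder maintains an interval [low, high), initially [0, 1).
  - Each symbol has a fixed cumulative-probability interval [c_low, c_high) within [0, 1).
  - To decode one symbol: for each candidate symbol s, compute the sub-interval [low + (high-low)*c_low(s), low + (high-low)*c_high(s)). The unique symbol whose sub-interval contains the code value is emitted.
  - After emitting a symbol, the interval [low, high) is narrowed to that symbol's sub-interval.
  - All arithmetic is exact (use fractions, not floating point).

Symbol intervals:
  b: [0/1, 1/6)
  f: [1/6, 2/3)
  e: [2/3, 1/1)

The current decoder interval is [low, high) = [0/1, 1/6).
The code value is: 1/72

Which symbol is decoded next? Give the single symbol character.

Answer: b

Derivation:
Interval width = high − low = 1/6 − 0/1 = 1/6
Scaled code = (code − low) / width = (1/72 − 0/1) / 1/6 = 1/12
  b: [0/1, 1/6) ← scaled code falls here ✓
  f: [1/6, 2/3) 
  e: [2/3, 1/1) 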